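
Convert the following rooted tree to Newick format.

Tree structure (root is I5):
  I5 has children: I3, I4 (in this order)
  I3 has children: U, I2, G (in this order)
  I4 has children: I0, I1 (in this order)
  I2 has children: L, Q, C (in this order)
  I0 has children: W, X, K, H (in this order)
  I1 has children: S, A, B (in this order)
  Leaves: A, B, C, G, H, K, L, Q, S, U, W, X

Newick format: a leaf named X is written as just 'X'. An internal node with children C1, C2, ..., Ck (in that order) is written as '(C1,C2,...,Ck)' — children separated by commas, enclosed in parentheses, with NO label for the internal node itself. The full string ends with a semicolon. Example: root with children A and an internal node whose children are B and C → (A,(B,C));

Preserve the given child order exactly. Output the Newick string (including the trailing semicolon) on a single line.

Answer: ((U,(L,Q,C),G),((W,X,K,H),(S,A,B)));

Derivation:
internal I5 with children ['I3', 'I4']
  internal I3 with children ['U', 'I2', 'G']
    leaf 'U' → 'U'
    internal I2 with children ['L', 'Q', 'C']
      leaf 'L' → 'L'
      leaf 'Q' → 'Q'
      leaf 'C' → 'C'
    → '(L,Q,C)'
    leaf 'G' → 'G'
  → '(U,(L,Q,C),G)'
  internal I4 with children ['I0', 'I1']
    internal I0 with children ['W', 'X', 'K', 'H']
      leaf 'W' → 'W'
      leaf 'X' → 'X'
      leaf 'K' → 'K'
      leaf 'H' → 'H'
    → '(W,X,K,H)'
    internal I1 with children ['S', 'A', 'B']
      leaf 'S' → 'S'
      leaf 'A' → 'A'
      leaf 'B' → 'B'
    → '(S,A,B)'
  → '((W,X,K,H),(S,A,B))'
→ '((U,(L,Q,C),G),((W,X,K,H),(S,A,B)))'
Final: ((U,(L,Q,C),G),((W,X,K,H),(S,A,B)));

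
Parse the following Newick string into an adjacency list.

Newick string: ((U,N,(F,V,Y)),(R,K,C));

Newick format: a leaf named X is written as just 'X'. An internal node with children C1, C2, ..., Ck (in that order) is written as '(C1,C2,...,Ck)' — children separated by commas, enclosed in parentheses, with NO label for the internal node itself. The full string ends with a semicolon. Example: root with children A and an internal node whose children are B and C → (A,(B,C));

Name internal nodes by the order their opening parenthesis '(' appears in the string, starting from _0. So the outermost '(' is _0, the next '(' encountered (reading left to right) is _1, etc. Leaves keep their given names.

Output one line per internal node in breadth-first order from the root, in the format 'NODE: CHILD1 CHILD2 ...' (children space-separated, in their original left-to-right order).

Answer: _0: _1 _3
_1: U N _2
_3: R K C
_2: F V Y

Derivation:
Input: ((U,N,(F,V,Y)),(R,K,C));
Scanning left-to-right, naming '(' by encounter order:
  pos 0: '(' -> open internal node _0 (depth 1)
  pos 1: '(' -> open internal node _1 (depth 2)
  pos 6: '(' -> open internal node _2 (depth 3)
  pos 12: ')' -> close internal node _2 (now at depth 2)
  pos 13: ')' -> close internal node _1 (now at depth 1)
  pos 15: '(' -> open internal node _3 (depth 2)
  pos 21: ')' -> close internal node _3 (now at depth 1)
  pos 22: ')' -> close internal node _0 (now at depth 0)
Total internal nodes: 4
BFS adjacency from root:
  _0: _1 _3
  _1: U N _2
  _3: R K C
  _2: F V Y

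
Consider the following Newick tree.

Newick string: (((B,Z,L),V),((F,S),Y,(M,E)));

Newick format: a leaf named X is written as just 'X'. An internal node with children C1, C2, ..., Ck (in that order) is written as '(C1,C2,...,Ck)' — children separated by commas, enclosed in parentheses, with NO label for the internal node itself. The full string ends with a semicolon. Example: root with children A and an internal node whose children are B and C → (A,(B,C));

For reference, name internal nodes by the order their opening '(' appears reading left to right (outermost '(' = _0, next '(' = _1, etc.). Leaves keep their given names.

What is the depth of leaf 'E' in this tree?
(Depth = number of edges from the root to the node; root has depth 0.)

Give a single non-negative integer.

Newick: (((B,Z,L),V),((F,S),Y,(M,E)));
Naming internals by '(' encounter order: outermost '(' = _0, next = _1, ...
Query node: E
Path from root: _0 -> _3 -> _5 -> E
Depth of E: 3 (number of edges from root)

Answer: 3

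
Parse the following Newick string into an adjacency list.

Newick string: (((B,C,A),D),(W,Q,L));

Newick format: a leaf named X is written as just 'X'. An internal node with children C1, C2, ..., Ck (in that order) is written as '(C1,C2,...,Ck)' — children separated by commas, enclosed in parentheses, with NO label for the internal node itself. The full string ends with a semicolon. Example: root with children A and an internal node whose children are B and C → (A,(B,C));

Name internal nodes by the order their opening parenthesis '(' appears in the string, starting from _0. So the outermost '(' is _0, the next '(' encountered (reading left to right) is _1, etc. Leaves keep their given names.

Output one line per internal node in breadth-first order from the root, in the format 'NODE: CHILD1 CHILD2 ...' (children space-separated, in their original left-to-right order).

Answer: _0: _1 _3
_1: _2 D
_3: W Q L
_2: B C A

Derivation:
Input: (((B,C,A),D),(W,Q,L));
Scanning left-to-right, naming '(' by encounter order:
  pos 0: '(' -> open internal node _0 (depth 1)
  pos 1: '(' -> open internal node _1 (depth 2)
  pos 2: '(' -> open internal node _2 (depth 3)
  pos 8: ')' -> close internal node _2 (now at depth 2)
  pos 11: ')' -> close internal node _1 (now at depth 1)
  pos 13: '(' -> open internal node _3 (depth 2)
  pos 19: ')' -> close internal node _3 (now at depth 1)
  pos 20: ')' -> close internal node _0 (now at depth 0)
Total internal nodes: 4
BFS adjacency from root:
  _0: _1 _3
  _1: _2 D
  _3: W Q L
  _2: B C A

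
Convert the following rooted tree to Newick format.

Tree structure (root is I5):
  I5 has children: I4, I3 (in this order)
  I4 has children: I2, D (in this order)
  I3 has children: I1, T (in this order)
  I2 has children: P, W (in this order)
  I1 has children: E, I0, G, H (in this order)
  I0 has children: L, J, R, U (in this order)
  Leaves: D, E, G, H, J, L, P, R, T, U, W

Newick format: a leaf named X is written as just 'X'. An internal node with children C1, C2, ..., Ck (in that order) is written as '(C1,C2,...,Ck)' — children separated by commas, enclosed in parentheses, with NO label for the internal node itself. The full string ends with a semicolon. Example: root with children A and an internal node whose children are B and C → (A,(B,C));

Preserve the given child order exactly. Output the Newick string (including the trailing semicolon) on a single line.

Answer: (((P,W),D),((E,(L,J,R,U),G,H),T));

Derivation:
internal I5 with children ['I4', 'I3']
  internal I4 with children ['I2', 'D']
    internal I2 with children ['P', 'W']
      leaf 'P' → 'P'
      leaf 'W' → 'W'
    → '(P,W)'
    leaf 'D' → 'D'
  → '((P,W),D)'
  internal I3 with children ['I1', 'T']
    internal I1 with children ['E', 'I0', 'G', 'H']
      leaf 'E' → 'E'
      internal I0 with children ['L', 'J', 'R', 'U']
        leaf 'L' → 'L'
        leaf 'J' → 'J'
        leaf 'R' → 'R'
        leaf 'U' → 'U'
      → '(L,J,R,U)'
      leaf 'G' → 'G'
      leaf 'H' → 'H'
    → '(E,(L,J,R,U),G,H)'
    leaf 'T' → 'T'
  → '((E,(L,J,R,U),G,H),T)'
→ '(((P,W),D),((E,(L,J,R,U),G,H),T))'
Final: (((P,W),D),((E,(L,J,R,U),G,H),T));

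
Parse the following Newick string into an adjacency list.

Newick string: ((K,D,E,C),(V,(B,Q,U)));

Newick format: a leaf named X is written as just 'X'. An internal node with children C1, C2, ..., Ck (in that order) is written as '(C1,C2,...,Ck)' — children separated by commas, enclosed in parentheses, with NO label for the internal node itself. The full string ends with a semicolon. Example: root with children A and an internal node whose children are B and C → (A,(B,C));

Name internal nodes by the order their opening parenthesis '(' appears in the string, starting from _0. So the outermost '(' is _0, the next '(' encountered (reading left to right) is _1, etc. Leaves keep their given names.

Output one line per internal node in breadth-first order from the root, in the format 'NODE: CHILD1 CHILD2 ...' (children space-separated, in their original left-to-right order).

Answer: _0: _1 _2
_1: K D E C
_2: V _3
_3: B Q U

Derivation:
Input: ((K,D,E,C),(V,(B,Q,U)));
Scanning left-to-right, naming '(' by encounter order:
  pos 0: '(' -> open internal node _0 (depth 1)
  pos 1: '(' -> open internal node _1 (depth 2)
  pos 9: ')' -> close internal node _1 (now at depth 1)
  pos 11: '(' -> open internal node _2 (depth 2)
  pos 14: '(' -> open internal node _3 (depth 3)
  pos 20: ')' -> close internal node _3 (now at depth 2)
  pos 21: ')' -> close internal node _2 (now at depth 1)
  pos 22: ')' -> close internal node _0 (now at depth 0)
Total internal nodes: 4
BFS adjacency from root:
  _0: _1 _2
  _1: K D E C
  _2: V _3
  _3: B Q U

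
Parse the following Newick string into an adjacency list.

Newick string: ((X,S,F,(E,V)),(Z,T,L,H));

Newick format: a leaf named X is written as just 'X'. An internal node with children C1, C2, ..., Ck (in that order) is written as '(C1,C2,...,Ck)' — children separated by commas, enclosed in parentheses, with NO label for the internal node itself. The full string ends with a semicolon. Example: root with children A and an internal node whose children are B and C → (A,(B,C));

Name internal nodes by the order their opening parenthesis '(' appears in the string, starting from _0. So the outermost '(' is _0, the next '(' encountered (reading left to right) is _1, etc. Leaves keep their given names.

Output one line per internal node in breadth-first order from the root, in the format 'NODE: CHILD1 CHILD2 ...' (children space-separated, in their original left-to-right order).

Answer: _0: _1 _3
_1: X S F _2
_3: Z T L H
_2: E V

Derivation:
Input: ((X,S,F,(E,V)),(Z,T,L,H));
Scanning left-to-right, naming '(' by encounter order:
  pos 0: '(' -> open internal node _0 (depth 1)
  pos 1: '(' -> open internal node _1 (depth 2)
  pos 8: '(' -> open internal node _2 (depth 3)
  pos 12: ')' -> close internal node _2 (now at depth 2)
  pos 13: ')' -> close internal node _1 (now at depth 1)
  pos 15: '(' -> open internal node _3 (depth 2)
  pos 23: ')' -> close internal node _3 (now at depth 1)
  pos 24: ')' -> close internal node _0 (now at depth 0)
Total internal nodes: 4
BFS adjacency from root:
  _0: _1 _3
  _1: X S F _2
  _3: Z T L H
  _2: E V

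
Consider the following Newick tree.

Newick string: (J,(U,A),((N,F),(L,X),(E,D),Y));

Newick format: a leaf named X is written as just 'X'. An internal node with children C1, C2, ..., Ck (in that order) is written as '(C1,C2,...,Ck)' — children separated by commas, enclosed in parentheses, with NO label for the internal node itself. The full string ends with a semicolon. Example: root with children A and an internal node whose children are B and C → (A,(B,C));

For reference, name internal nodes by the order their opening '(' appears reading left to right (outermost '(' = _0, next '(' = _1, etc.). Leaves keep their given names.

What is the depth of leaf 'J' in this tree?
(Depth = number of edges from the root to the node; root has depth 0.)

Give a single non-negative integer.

Answer: 1

Derivation:
Newick: (J,(U,A),((N,F),(L,X),(E,D),Y));
Naming internals by '(' encounter order: outermost '(' = _0, next = _1, ...
Query node: J
Path from root: _0 -> J
Depth of J: 1 (number of edges from root)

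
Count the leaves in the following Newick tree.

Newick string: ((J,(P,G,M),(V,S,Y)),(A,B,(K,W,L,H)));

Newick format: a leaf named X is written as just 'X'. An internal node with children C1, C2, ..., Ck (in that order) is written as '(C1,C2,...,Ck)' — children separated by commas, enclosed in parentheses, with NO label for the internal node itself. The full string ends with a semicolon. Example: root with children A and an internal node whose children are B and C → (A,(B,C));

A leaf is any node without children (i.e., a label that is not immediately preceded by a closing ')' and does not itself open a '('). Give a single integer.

Answer: 13

Derivation:
Newick: ((J,(P,G,M),(V,S,Y)),(A,B,(K,W,L,H)));
Scan left-to-right; a leaf is any maximal label run not followed by '(':
  pos 2: leaf 'J' → count = 1
  pos 5: leaf 'P' → count = 2
  pos 7: leaf 'G' → count = 3
  pos 9: leaf 'M' → count = 4
  pos 13: leaf 'V' → count = 5
  pos 15: leaf 'S' → count = 6
  pos 17: leaf 'Y' → count = 7
  pos 22: leaf 'A' → count = 8
  pos 24: leaf 'B' → count = 9
  pos 27: leaf 'K' → count = 10
  pos 29: leaf 'W' → count = 11
  pos 31: leaf 'L' → count = 12
  pos 33: leaf 'H' → count = 13
Total leaves: 13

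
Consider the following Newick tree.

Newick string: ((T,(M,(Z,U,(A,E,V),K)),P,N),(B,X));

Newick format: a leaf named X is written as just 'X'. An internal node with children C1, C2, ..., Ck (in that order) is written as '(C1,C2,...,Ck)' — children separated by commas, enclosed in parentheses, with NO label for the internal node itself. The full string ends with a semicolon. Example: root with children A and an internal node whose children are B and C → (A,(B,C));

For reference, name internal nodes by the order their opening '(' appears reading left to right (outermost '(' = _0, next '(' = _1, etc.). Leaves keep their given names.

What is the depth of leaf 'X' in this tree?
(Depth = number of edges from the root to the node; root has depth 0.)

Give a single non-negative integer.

Newick: ((T,(M,(Z,U,(A,E,V),K)),P,N),(B,X));
Naming internals by '(' encounter order: outermost '(' = _0, next = _1, ...
Query node: X
Path from root: _0 -> _5 -> X
Depth of X: 2 (number of edges from root)

Answer: 2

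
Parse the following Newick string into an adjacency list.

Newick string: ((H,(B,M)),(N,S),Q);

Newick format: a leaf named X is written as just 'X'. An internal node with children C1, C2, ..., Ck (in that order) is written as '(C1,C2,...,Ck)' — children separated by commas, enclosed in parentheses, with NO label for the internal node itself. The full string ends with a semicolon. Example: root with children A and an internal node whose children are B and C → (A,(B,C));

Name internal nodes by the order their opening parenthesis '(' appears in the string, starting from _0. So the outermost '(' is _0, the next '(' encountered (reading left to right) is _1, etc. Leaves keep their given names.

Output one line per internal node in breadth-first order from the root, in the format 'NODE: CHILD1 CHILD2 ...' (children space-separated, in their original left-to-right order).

Answer: _0: _1 _3 Q
_1: H _2
_3: N S
_2: B M

Derivation:
Input: ((H,(B,M)),(N,S),Q);
Scanning left-to-right, naming '(' by encounter order:
  pos 0: '(' -> open internal node _0 (depth 1)
  pos 1: '(' -> open internal node _1 (depth 2)
  pos 4: '(' -> open internal node _2 (depth 3)
  pos 8: ')' -> close internal node _2 (now at depth 2)
  pos 9: ')' -> close internal node _1 (now at depth 1)
  pos 11: '(' -> open internal node _3 (depth 2)
  pos 15: ')' -> close internal node _3 (now at depth 1)
  pos 18: ')' -> close internal node _0 (now at depth 0)
Total internal nodes: 4
BFS adjacency from root:
  _0: _1 _3 Q
  _1: H _2
  _3: N S
  _2: B M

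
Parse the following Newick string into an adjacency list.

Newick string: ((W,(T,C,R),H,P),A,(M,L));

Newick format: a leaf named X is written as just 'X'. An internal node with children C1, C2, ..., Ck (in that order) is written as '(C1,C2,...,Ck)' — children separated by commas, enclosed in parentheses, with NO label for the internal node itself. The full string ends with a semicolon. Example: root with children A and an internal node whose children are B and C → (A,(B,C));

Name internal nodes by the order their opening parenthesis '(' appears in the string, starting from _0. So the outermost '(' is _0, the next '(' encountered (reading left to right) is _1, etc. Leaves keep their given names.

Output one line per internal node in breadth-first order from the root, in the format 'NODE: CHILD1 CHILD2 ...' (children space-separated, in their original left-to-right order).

Answer: _0: _1 A _3
_1: W _2 H P
_3: M L
_2: T C R

Derivation:
Input: ((W,(T,C,R),H,P),A,(M,L));
Scanning left-to-right, naming '(' by encounter order:
  pos 0: '(' -> open internal node _0 (depth 1)
  pos 1: '(' -> open internal node _1 (depth 2)
  pos 4: '(' -> open internal node _2 (depth 3)
  pos 10: ')' -> close internal node _2 (now at depth 2)
  pos 15: ')' -> close internal node _1 (now at depth 1)
  pos 19: '(' -> open internal node _3 (depth 2)
  pos 23: ')' -> close internal node _3 (now at depth 1)
  pos 24: ')' -> close internal node _0 (now at depth 0)
Total internal nodes: 4
BFS adjacency from root:
  _0: _1 A _3
  _1: W _2 H P
  _3: M L
  _2: T C R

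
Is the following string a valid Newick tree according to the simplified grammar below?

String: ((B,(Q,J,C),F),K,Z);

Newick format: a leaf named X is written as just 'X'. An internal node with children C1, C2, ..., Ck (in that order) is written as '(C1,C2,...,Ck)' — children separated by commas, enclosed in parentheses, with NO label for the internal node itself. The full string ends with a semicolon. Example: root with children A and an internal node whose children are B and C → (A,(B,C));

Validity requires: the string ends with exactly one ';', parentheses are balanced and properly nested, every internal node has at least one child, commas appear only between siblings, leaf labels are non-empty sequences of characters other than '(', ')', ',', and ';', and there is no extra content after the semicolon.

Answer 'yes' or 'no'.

Answer: yes

Derivation:
Input: ((B,(Q,J,C),F),K,Z);
Paren balance: 3 '(' vs 3 ')' OK
Ends with single ';': True
Full parse: OK
Valid: True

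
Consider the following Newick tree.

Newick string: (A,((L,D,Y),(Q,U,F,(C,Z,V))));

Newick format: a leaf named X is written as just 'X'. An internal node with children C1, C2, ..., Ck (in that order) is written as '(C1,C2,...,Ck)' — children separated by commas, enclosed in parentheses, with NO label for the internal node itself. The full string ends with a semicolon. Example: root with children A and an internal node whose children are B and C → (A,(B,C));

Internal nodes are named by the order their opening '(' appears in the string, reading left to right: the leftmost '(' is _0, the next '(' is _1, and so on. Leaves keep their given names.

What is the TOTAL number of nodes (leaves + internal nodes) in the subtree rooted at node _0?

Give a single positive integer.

Answer: 15

Derivation:
Newick: (A,((L,D,Y),(Q,U,F,(C,Z,V))));
Locate _0: it is the '(' at position 0 (the 1st '(' reading left to right).
Query: subtree rooted at _0
_0: subtree_size = 1 + 14
  A: subtree_size = 1 + 0
  _1: subtree_size = 1 + 12
    _2: subtree_size = 1 + 3
      L: subtree_size = 1 + 0
      D: subtree_size = 1 + 0
      Y: subtree_size = 1 + 0
    _3: subtree_size = 1 + 7
      Q: subtree_size = 1 + 0
      U: subtree_size = 1 + 0
      F: subtree_size = 1 + 0
      _4: subtree_size = 1 + 3
        C: subtree_size = 1 + 0
        Z: subtree_size = 1 + 0
        V: subtree_size = 1 + 0
Total subtree size of _0: 15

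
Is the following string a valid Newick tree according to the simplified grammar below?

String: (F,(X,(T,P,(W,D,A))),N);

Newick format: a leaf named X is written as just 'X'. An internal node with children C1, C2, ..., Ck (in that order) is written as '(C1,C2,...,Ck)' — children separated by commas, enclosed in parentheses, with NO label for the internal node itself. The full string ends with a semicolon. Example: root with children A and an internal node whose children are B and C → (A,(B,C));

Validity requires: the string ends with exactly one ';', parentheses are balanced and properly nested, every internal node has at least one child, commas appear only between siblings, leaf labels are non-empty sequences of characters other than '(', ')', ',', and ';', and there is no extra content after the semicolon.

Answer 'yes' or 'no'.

Answer: yes

Derivation:
Input: (F,(X,(T,P,(W,D,A))),N);
Paren balance: 4 '(' vs 4 ')' OK
Ends with single ';': True
Full parse: OK
Valid: True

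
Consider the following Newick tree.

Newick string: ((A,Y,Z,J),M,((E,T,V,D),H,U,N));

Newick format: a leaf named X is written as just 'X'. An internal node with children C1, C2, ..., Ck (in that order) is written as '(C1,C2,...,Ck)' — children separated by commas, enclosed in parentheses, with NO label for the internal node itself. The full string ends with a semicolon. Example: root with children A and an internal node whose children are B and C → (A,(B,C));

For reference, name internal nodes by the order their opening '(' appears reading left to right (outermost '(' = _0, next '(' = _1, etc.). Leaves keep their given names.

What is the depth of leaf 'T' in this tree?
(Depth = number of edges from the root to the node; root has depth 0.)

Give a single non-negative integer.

Newick: ((A,Y,Z,J),M,((E,T,V,D),H,U,N));
Naming internals by '(' encounter order: outermost '(' = _0, next = _1, ...
Query node: T
Path from root: _0 -> _2 -> _3 -> T
Depth of T: 3 (number of edges from root)

Answer: 3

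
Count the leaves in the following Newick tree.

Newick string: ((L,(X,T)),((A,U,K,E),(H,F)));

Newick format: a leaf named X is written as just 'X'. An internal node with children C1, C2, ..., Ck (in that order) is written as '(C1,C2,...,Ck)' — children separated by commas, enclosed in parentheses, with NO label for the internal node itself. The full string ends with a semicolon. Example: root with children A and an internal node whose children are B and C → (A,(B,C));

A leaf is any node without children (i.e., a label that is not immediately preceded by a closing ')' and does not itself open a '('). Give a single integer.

Answer: 9

Derivation:
Newick: ((L,(X,T)),((A,U,K,E),(H,F)));
Scan left-to-right; a leaf is any maximal label run not followed by '(':
  pos 2: leaf 'L' → count = 1
  pos 5: leaf 'X' → count = 2
  pos 7: leaf 'T' → count = 3
  pos 13: leaf 'A' → count = 4
  pos 15: leaf 'U' → count = 5
  pos 17: leaf 'K' → count = 6
  pos 19: leaf 'E' → count = 7
  pos 23: leaf 'H' → count = 8
  pos 25: leaf 'F' → count = 9
Total leaves: 9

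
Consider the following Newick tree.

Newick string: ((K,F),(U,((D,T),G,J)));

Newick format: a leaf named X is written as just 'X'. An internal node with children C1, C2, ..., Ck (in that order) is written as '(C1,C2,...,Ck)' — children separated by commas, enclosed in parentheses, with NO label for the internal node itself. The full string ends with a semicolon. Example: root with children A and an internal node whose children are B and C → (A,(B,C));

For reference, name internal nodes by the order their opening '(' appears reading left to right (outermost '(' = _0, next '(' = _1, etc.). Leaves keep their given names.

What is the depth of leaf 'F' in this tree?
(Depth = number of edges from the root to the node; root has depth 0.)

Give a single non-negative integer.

Answer: 2

Derivation:
Newick: ((K,F),(U,((D,T),G,J)));
Naming internals by '(' encounter order: outermost '(' = _0, next = _1, ...
Query node: F
Path from root: _0 -> _1 -> F
Depth of F: 2 (number of edges from root)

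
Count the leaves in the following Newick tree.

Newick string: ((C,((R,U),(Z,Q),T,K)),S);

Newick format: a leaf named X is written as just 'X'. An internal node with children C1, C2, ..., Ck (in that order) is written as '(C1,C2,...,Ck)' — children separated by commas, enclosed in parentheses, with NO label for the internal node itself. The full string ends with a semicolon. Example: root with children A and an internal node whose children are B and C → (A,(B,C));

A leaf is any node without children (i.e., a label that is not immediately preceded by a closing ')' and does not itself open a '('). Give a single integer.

Newick: ((C,((R,U),(Z,Q),T,K)),S);
Scan left-to-right; a leaf is any maximal label run not followed by '(':
  pos 2: leaf 'C' → count = 1
  pos 6: leaf 'R' → count = 2
  pos 8: leaf 'U' → count = 3
  pos 12: leaf 'Z' → count = 4
  pos 14: leaf 'Q' → count = 5
  pos 17: leaf 'T' → count = 6
  pos 19: leaf 'K' → count = 7
  pos 23: leaf 'S' → count = 8
Total leaves: 8

Answer: 8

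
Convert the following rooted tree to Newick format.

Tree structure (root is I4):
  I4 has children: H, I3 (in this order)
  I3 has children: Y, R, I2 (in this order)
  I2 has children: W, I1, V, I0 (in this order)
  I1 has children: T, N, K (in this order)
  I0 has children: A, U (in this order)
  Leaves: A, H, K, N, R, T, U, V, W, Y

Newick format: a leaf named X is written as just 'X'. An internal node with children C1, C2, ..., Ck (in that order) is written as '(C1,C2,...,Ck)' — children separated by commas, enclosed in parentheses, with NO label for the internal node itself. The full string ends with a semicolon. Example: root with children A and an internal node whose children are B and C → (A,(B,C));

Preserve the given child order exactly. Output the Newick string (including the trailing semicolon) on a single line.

Answer: (H,(Y,R,(W,(T,N,K),V,(A,U))));

Derivation:
internal I4 with children ['H', 'I3']
  leaf 'H' → 'H'
  internal I3 with children ['Y', 'R', 'I2']
    leaf 'Y' → 'Y'
    leaf 'R' → 'R'
    internal I2 with children ['W', 'I1', 'V', 'I0']
      leaf 'W' → 'W'
      internal I1 with children ['T', 'N', 'K']
        leaf 'T' → 'T'
        leaf 'N' → 'N'
        leaf 'K' → 'K'
      → '(T,N,K)'
      leaf 'V' → 'V'
      internal I0 with children ['A', 'U']
        leaf 'A' → 'A'
        leaf 'U' → 'U'
      → '(A,U)'
    → '(W,(T,N,K),V,(A,U))'
  → '(Y,R,(W,(T,N,K),V,(A,U)))'
→ '(H,(Y,R,(W,(T,N,K),V,(A,U))))'
Final: (H,(Y,R,(W,(T,N,K),V,(A,U))));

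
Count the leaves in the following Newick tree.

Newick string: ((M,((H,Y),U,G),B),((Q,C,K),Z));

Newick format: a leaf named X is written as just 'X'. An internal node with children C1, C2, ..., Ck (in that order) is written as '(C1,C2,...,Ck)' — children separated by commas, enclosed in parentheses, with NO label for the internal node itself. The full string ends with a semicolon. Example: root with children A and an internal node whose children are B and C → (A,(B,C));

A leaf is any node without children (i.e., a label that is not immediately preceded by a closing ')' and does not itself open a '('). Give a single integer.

Newick: ((M,((H,Y),U,G),B),((Q,C,K),Z));
Scan left-to-right; a leaf is any maximal label run not followed by '(':
  pos 2: leaf 'M' → count = 1
  pos 6: leaf 'H' → count = 2
  pos 8: leaf 'Y' → count = 3
  pos 11: leaf 'U' → count = 4
  pos 13: leaf 'G' → count = 5
  pos 16: leaf 'B' → count = 6
  pos 21: leaf 'Q' → count = 7
  pos 23: leaf 'C' → count = 8
  pos 25: leaf 'K' → count = 9
  pos 28: leaf 'Z' → count = 10
Total leaves: 10

Answer: 10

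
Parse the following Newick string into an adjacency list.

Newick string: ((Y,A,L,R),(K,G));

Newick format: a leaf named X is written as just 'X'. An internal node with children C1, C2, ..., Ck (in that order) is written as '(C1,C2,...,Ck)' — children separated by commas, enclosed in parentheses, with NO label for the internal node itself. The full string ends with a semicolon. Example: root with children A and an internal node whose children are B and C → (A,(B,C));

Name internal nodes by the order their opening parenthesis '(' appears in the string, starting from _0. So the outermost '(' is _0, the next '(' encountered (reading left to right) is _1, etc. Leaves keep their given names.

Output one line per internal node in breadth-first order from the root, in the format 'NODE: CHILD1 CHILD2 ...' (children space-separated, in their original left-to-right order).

Input: ((Y,A,L,R),(K,G));
Scanning left-to-right, naming '(' by encounter order:
  pos 0: '(' -> open internal node _0 (depth 1)
  pos 1: '(' -> open internal node _1 (depth 2)
  pos 9: ')' -> close internal node _1 (now at depth 1)
  pos 11: '(' -> open internal node _2 (depth 2)
  pos 15: ')' -> close internal node _2 (now at depth 1)
  pos 16: ')' -> close internal node _0 (now at depth 0)
Total internal nodes: 3
BFS adjacency from root:
  _0: _1 _2
  _1: Y A L R
  _2: K G

Answer: _0: _1 _2
_1: Y A L R
_2: K G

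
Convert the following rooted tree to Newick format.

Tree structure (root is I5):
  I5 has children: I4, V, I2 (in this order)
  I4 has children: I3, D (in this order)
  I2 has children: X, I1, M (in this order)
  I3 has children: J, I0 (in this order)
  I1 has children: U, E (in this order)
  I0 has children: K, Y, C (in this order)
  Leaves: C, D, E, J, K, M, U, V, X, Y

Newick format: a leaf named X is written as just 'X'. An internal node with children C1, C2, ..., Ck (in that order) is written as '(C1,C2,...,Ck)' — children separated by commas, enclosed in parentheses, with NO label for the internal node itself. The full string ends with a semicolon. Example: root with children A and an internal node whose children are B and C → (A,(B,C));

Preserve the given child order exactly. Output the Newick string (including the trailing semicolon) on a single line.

Answer: (((J,(K,Y,C)),D),V,(X,(U,E),M));

Derivation:
internal I5 with children ['I4', 'V', 'I2']
  internal I4 with children ['I3', 'D']
    internal I3 with children ['J', 'I0']
      leaf 'J' → 'J'
      internal I0 with children ['K', 'Y', 'C']
        leaf 'K' → 'K'
        leaf 'Y' → 'Y'
        leaf 'C' → 'C'
      → '(K,Y,C)'
    → '(J,(K,Y,C))'
    leaf 'D' → 'D'
  → '((J,(K,Y,C)),D)'
  leaf 'V' → 'V'
  internal I2 with children ['X', 'I1', 'M']
    leaf 'X' → 'X'
    internal I1 with children ['U', 'E']
      leaf 'U' → 'U'
      leaf 'E' → 'E'
    → '(U,E)'
    leaf 'M' → 'M'
  → '(X,(U,E),M)'
→ '(((J,(K,Y,C)),D),V,(X,(U,E),M))'
Final: (((J,(K,Y,C)),D),V,(X,(U,E),M));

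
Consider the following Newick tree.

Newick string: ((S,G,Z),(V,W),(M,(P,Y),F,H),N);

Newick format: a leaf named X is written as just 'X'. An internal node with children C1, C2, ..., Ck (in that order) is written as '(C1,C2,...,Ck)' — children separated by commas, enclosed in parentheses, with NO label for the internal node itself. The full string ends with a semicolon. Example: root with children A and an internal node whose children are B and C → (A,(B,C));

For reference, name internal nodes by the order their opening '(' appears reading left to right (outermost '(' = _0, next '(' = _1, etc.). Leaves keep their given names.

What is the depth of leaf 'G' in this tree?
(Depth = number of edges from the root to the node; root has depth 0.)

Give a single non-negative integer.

Answer: 2

Derivation:
Newick: ((S,G,Z),(V,W),(M,(P,Y),F,H),N);
Naming internals by '(' encounter order: outermost '(' = _0, next = _1, ...
Query node: G
Path from root: _0 -> _1 -> G
Depth of G: 2 (number of edges from root)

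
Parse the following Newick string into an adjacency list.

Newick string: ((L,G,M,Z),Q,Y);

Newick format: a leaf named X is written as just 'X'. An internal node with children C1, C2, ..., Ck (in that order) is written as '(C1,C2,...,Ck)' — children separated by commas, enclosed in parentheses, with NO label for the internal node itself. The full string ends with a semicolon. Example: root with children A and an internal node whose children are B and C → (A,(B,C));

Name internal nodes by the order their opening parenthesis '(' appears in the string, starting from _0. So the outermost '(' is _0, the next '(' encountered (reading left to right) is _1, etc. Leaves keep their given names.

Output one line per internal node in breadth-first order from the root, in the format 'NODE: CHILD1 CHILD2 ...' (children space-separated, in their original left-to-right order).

Answer: _0: _1 Q Y
_1: L G M Z

Derivation:
Input: ((L,G,M,Z),Q,Y);
Scanning left-to-right, naming '(' by encounter order:
  pos 0: '(' -> open internal node _0 (depth 1)
  pos 1: '(' -> open internal node _1 (depth 2)
  pos 9: ')' -> close internal node _1 (now at depth 1)
  pos 14: ')' -> close internal node _0 (now at depth 0)
Total internal nodes: 2
BFS adjacency from root:
  _0: _1 Q Y
  _1: L G M Z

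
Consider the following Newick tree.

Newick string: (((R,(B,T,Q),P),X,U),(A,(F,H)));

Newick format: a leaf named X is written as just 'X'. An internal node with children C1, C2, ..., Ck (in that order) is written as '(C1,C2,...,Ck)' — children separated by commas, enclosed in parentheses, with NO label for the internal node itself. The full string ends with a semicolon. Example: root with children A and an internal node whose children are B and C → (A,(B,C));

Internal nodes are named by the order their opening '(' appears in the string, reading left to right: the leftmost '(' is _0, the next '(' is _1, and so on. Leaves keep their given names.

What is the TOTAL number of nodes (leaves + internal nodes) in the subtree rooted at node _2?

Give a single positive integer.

Newick: (((R,(B,T,Q),P),X,U),(A,(F,H)));
Locate _2: it is the '(' at position 2 (the 3rd '(' reading left to right).
Query: subtree rooted at _2
_2: subtree_size = 1 + 6
  R: subtree_size = 1 + 0
  _3: subtree_size = 1 + 3
    B: subtree_size = 1 + 0
    T: subtree_size = 1 + 0
    Q: subtree_size = 1 + 0
  P: subtree_size = 1 + 0
Total subtree size of _2: 7

Answer: 7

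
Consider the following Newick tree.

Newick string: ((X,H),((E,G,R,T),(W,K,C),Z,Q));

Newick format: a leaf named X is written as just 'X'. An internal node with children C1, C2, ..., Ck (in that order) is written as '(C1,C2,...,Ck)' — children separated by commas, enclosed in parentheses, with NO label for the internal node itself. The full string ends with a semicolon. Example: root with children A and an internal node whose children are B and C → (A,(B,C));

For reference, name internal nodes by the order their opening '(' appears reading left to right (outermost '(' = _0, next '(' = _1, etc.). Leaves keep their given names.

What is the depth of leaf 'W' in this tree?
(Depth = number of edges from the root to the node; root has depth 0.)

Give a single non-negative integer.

Answer: 3

Derivation:
Newick: ((X,H),((E,G,R,T),(W,K,C),Z,Q));
Naming internals by '(' encounter order: outermost '(' = _0, next = _1, ...
Query node: W
Path from root: _0 -> _2 -> _4 -> W
Depth of W: 3 (number of edges from root)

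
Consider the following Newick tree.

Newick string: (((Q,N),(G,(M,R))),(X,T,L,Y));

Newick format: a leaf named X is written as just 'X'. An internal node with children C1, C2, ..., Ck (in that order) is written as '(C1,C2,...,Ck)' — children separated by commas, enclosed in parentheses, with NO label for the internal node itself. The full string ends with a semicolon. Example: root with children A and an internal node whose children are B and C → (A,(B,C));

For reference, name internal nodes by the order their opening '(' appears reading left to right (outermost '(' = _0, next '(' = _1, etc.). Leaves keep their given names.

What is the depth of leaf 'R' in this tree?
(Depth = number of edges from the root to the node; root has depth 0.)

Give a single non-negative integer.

Newick: (((Q,N),(G,(M,R))),(X,T,L,Y));
Naming internals by '(' encounter order: outermost '(' = _0, next = _1, ...
Query node: R
Path from root: _0 -> _1 -> _3 -> _4 -> R
Depth of R: 4 (number of edges from root)

Answer: 4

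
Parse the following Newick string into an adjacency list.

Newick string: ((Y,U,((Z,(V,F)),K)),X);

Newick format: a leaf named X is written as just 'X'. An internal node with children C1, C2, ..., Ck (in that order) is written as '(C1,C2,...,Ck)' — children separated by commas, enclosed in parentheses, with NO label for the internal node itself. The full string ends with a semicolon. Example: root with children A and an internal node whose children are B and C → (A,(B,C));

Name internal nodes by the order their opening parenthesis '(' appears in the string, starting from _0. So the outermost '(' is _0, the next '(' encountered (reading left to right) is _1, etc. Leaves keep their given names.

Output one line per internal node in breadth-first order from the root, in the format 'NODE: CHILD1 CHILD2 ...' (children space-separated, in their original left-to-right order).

Answer: _0: _1 X
_1: Y U _2
_2: _3 K
_3: Z _4
_4: V F

Derivation:
Input: ((Y,U,((Z,(V,F)),K)),X);
Scanning left-to-right, naming '(' by encounter order:
  pos 0: '(' -> open internal node _0 (depth 1)
  pos 1: '(' -> open internal node _1 (depth 2)
  pos 6: '(' -> open internal node _2 (depth 3)
  pos 7: '(' -> open internal node _3 (depth 4)
  pos 10: '(' -> open internal node _4 (depth 5)
  pos 14: ')' -> close internal node _4 (now at depth 4)
  pos 15: ')' -> close internal node _3 (now at depth 3)
  pos 18: ')' -> close internal node _2 (now at depth 2)
  pos 19: ')' -> close internal node _1 (now at depth 1)
  pos 22: ')' -> close internal node _0 (now at depth 0)
Total internal nodes: 5
BFS adjacency from root:
  _0: _1 X
  _1: Y U _2
  _2: _3 K
  _3: Z _4
  _4: V F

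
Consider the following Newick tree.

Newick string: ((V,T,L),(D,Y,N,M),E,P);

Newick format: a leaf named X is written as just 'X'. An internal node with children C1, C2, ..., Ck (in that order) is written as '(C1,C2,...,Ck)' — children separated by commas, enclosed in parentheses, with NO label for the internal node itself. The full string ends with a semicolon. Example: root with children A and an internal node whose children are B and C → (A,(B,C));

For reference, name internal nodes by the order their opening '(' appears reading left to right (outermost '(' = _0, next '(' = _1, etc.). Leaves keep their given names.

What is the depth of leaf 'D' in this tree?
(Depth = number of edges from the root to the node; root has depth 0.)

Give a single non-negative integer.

Newick: ((V,T,L),(D,Y,N,M),E,P);
Naming internals by '(' encounter order: outermost '(' = _0, next = _1, ...
Query node: D
Path from root: _0 -> _2 -> D
Depth of D: 2 (number of edges from root)

Answer: 2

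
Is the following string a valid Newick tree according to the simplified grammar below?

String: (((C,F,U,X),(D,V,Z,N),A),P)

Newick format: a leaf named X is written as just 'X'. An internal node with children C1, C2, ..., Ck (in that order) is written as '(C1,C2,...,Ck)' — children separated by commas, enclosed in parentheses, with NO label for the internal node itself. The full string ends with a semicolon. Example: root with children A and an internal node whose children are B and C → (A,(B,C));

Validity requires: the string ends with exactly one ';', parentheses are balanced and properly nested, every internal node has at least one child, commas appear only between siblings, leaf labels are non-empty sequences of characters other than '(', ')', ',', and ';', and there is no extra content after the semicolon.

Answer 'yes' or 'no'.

Answer: no

Derivation:
Input: (((C,F,U,X),(D,V,Z,N),A),P)
Paren balance: 4 '(' vs 4 ')' OK
Ends with single ';': False
Full parse: FAILS (must end with ;)
Valid: False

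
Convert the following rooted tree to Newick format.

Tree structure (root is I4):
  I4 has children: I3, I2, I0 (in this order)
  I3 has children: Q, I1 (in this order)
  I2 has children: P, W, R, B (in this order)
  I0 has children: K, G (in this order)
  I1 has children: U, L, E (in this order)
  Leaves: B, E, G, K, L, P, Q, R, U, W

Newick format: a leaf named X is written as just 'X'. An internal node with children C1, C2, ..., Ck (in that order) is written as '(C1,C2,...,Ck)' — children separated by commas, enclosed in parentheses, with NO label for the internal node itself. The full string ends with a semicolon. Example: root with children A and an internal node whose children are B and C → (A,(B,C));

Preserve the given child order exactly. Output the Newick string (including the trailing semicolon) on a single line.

internal I4 with children ['I3', 'I2', 'I0']
  internal I3 with children ['Q', 'I1']
    leaf 'Q' → 'Q'
    internal I1 with children ['U', 'L', 'E']
      leaf 'U' → 'U'
      leaf 'L' → 'L'
      leaf 'E' → 'E'
    → '(U,L,E)'
  → '(Q,(U,L,E))'
  internal I2 with children ['P', 'W', 'R', 'B']
    leaf 'P' → 'P'
    leaf 'W' → 'W'
    leaf 'R' → 'R'
    leaf 'B' → 'B'
  → '(P,W,R,B)'
  internal I0 with children ['K', 'G']
    leaf 'K' → 'K'
    leaf 'G' → 'G'
  → '(K,G)'
→ '((Q,(U,L,E)),(P,W,R,B),(K,G))'
Final: ((Q,(U,L,E)),(P,W,R,B),(K,G));

Answer: ((Q,(U,L,E)),(P,W,R,B),(K,G));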